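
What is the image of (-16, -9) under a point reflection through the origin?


Reflection through origin: (x, y) -> (-x, -y)
(-16, -9) -> (16, 9)

(16, 9)


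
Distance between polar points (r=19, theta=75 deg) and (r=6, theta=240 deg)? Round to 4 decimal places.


d = sqrt(r1^2 + r2^2 - 2*r1*r2*cos(t2-t1))
d = sqrt(19^2 + 6^2 - 2*19*6*cos(240-75)) = 24.8441

24.8441


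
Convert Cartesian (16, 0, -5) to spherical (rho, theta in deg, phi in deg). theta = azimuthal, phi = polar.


rho = sqrt(16^2 + 0^2 + (-5)^2) = 16.7631
theta = atan2(0, 16) = 0 deg
phi = acos(-5/16.7631) = 107.354 deg

rho = 16.7631, theta = 0 deg, phi = 107.354 deg


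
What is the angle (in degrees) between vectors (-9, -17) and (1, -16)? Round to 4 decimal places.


dot = -9*1 + -17*-16 = 263
|u| = 19.2354, |v| = 16.0312
cos(angle) = 0.8529
angle = 31.4736 degrees

31.4736 degrees


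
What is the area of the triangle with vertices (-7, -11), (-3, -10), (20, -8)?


Area = |x1(y2-y3) + x2(y3-y1) + x3(y1-y2)| / 2
= |-7*(-10--8) + -3*(-8--11) + 20*(-11--10)| / 2
= 7.5

7.5


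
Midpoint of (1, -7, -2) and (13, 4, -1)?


Midpoint = ((1+13)/2, (-7+4)/2, (-2+-1)/2) = (7, -1.5, -1.5)

(7, -1.5, -1.5)


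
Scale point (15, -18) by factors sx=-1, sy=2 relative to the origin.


Scaling: (x*sx, y*sy) = (15*-1, -18*2) = (-15, -36)

(-15, -36)


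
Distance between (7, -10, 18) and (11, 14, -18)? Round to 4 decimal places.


d = sqrt((11-7)^2 + (14--10)^2 + (-18-18)^2) = 43.4511

43.4511


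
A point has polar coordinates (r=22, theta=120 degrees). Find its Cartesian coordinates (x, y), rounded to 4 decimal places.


x = 22 * cos(120) = -11
y = 22 * sin(120) = 19.0526

(-11, 19.0526)


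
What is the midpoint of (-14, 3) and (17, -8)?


Midpoint = ((-14+17)/2, (3+-8)/2) = (1.5, -2.5)

(1.5, -2.5)


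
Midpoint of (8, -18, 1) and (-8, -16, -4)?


Midpoint = ((8+-8)/2, (-18+-16)/2, (1+-4)/2) = (0, -17, -1.5)

(0, -17, -1.5)


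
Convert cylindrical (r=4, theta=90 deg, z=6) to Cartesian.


x = 4 * cos(90) = 0
y = 4 * sin(90) = 4
z = 6

(0, 4, 6)


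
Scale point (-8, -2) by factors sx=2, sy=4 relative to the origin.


Scaling: (x*sx, y*sy) = (-8*2, -2*4) = (-16, -8)

(-16, -8)


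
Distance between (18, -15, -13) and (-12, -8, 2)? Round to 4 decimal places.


d = sqrt((-12-18)^2 + (-8--15)^2 + (2--13)^2) = 34.2637

34.2637


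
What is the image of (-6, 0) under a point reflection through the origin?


Reflection through origin: (x, y) -> (-x, -y)
(-6, 0) -> (6, 0)

(6, 0)


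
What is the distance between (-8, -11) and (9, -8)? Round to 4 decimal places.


d = sqrt((9--8)^2 + (-8--11)^2) = 17.2627

17.2627


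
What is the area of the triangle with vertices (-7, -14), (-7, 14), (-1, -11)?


Area = |x1(y2-y3) + x2(y3-y1) + x3(y1-y2)| / 2
= |-7*(14--11) + -7*(-11--14) + -1*(-14-14)| / 2
= 84

84


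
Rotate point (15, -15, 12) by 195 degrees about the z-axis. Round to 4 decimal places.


x' = 15*cos(195) - -15*sin(195) = -18.3712
y' = 15*sin(195) + -15*cos(195) = 10.6066
z' = 12

(-18.3712, 10.6066, 12)


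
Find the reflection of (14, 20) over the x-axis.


Reflection across x-axis: (x, y) -> (x, -y)
(14, 20) -> (14, -20)

(14, -20)


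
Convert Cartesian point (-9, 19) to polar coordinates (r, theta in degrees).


r = sqrt((-9)^2 + 19^2) = 21.0238
theta = atan2(19, -9) = 115.3462 degrees

r = 21.0238, theta = 115.3462 degrees


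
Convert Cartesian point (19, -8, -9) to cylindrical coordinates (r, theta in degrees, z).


r = sqrt(19^2 + (-8)^2) = 20.6155
theta = atan2(-8, 19) = 337.1663 deg
z = -9

r = 20.6155, theta = 337.1663 deg, z = -9


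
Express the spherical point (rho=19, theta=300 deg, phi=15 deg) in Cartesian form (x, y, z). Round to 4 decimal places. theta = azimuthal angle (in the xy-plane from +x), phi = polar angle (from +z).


x = 19 * sin(15) * cos(300) = 2.4588
y = 19 * sin(15) * sin(300) = -4.2587
z = 19 * cos(15) = 18.3526

(2.4588, -4.2587, 18.3526)


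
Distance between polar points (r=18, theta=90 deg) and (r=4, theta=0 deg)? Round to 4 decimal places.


d = sqrt(r1^2 + r2^2 - 2*r1*r2*cos(t2-t1))
d = sqrt(18^2 + 4^2 - 2*18*4*cos(0-90)) = 18.4391

18.4391


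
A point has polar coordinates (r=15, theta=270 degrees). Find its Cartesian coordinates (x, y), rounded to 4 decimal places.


x = 15 * cos(270) = 0
y = 15 * sin(270) = -15

(0, -15)


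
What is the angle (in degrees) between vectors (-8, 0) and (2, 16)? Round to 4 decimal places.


dot = -8*2 + 0*16 = -16
|u| = 8, |v| = 16.1245
cos(angle) = -0.124
angle = 97.125 degrees

97.125 degrees


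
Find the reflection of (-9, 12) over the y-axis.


Reflection across y-axis: (x, y) -> (-x, y)
(-9, 12) -> (9, 12)

(9, 12)


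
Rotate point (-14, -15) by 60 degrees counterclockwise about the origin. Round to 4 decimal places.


x' = -14*cos(60) - -15*sin(60) = 5.9904
y' = -14*sin(60) + -15*cos(60) = -19.6244

(5.9904, -19.6244)


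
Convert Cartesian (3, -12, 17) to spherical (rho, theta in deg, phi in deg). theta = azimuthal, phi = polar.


rho = sqrt(3^2 + (-12)^2 + 17^2) = 21.0238
theta = atan2(-12, 3) = 284.0362 deg
phi = acos(17/21.0238) = 36.0399 deg

rho = 21.0238, theta = 284.0362 deg, phi = 36.0399 deg


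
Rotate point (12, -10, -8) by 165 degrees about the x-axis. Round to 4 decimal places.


x' = 12
y' = -10*cos(165) - -8*sin(165) = 11.7298
z' = -10*sin(165) + -8*cos(165) = 5.1392

(12, 11.7298, 5.1392)


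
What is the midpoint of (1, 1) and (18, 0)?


Midpoint = ((1+18)/2, (1+0)/2) = (9.5, 0.5)

(9.5, 0.5)


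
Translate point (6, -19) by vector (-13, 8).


Translation: (x+dx, y+dy) = (6+-13, -19+8) = (-7, -11)

(-7, -11)


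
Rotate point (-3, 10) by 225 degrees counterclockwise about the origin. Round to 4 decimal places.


x' = -3*cos(225) - 10*sin(225) = 9.1924
y' = -3*sin(225) + 10*cos(225) = -4.9497

(9.1924, -4.9497)


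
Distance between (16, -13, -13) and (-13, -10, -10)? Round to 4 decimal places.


d = sqrt((-13-16)^2 + (-10--13)^2 + (-10--13)^2) = 29.3087

29.3087


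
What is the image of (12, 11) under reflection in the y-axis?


Reflection across y-axis: (x, y) -> (-x, y)
(12, 11) -> (-12, 11)

(-12, 11)


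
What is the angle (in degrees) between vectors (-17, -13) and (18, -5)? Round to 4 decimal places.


dot = -17*18 + -13*-5 = -241
|u| = 21.4009, |v| = 18.6815
cos(angle) = -0.6028
angle = 127.0705 degrees

127.0705 degrees


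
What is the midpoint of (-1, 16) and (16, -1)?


Midpoint = ((-1+16)/2, (16+-1)/2) = (7.5, 7.5)

(7.5, 7.5)


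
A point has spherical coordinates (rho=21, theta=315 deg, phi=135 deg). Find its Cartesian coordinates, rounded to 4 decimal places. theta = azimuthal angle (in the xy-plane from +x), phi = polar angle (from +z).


x = 21 * sin(135) * cos(315) = 10.5
y = 21 * sin(135) * sin(315) = -10.5
z = 21 * cos(135) = -14.8492

(10.5, -10.5, -14.8492)


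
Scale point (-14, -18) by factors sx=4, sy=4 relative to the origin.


Scaling: (x*sx, y*sy) = (-14*4, -18*4) = (-56, -72)

(-56, -72)


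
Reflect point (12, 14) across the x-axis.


Reflection across x-axis: (x, y) -> (x, -y)
(12, 14) -> (12, -14)

(12, -14)


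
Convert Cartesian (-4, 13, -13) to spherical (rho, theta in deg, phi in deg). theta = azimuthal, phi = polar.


rho = sqrt((-4)^2 + 13^2 + (-13)^2) = 18.8149
theta = atan2(13, -4) = 107.1027 deg
phi = acos(-13/18.8149) = 133.7047 deg

rho = 18.8149, theta = 107.1027 deg, phi = 133.7047 deg


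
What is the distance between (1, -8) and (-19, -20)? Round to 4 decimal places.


d = sqrt((-19-1)^2 + (-20--8)^2) = 23.3238

23.3238


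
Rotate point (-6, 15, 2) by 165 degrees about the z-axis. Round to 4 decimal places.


x' = -6*cos(165) - 15*sin(165) = 1.9133
y' = -6*sin(165) + 15*cos(165) = -16.0418
z' = 2

(1.9133, -16.0418, 2)


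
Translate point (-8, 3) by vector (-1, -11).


Translation: (x+dx, y+dy) = (-8+-1, 3+-11) = (-9, -8)

(-9, -8)


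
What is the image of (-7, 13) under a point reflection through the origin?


Reflection through origin: (x, y) -> (-x, -y)
(-7, 13) -> (7, -13)

(7, -13)


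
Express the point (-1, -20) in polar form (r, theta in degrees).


r = sqrt((-1)^2 + (-20)^2) = 20.025
theta = atan2(-20, -1) = 267.1376 degrees

r = 20.025, theta = 267.1376 degrees


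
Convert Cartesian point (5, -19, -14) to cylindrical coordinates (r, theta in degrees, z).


r = sqrt(5^2 + (-19)^2) = 19.6469
theta = atan2(-19, 5) = 284.7436 deg
z = -14

r = 19.6469, theta = 284.7436 deg, z = -14


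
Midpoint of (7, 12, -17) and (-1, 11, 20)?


Midpoint = ((7+-1)/2, (12+11)/2, (-17+20)/2) = (3, 11.5, 1.5)

(3, 11.5, 1.5)


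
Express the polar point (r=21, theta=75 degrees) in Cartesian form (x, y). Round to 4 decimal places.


x = 21 * cos(75) = 5.4352
y = 21 * sin(75) = 20.2844

(5.4352, 20.2844)


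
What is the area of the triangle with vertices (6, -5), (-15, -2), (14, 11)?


Area = |x1(y2-y3) + x2(y3-y1) + x3(y1-y2)| / 2
= |6*(-2-11) + -15*(11--5) + 14*(-5--2)| / 2
= 180

180


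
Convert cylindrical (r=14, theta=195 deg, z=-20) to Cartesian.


x = 14 * cos(195) = -13.523
y = 14 * sin(195) = -3.6235
z = -20

(-13.523, -3.6235, -20)


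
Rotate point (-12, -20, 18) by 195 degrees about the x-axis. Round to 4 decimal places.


x' = -12
y' = -20*cos(195) - 18*sin(195) = 23.9773
z' = -20*sin(195) + 18*cos(195) = -12.2103

(-12, 23.9773, -12.2103)


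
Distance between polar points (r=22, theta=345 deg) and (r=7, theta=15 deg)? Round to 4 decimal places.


d = sqrt(r1^2 + r2^2 - 2*r1*r2*cos(t2-t1))
d = sqrt(22^2 + 7^2 - 2*22*7*cos(15-345)) = 16.3176

16.3176


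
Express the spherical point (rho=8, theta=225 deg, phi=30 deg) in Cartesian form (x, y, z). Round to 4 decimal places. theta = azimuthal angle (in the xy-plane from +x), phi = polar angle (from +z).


x = 8 * sin(30) * cos(225) = -2.8284
y = 8 * sin(30) * sin(225) = -2.8284
z = 8 * cos(30) = 6.9282

(-2.8284, -2.8284, 6.9282)


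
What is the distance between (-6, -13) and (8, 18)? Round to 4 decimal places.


d = sqrt((8--6)^2 + (18--13)^2) = 34.0147

34.0147


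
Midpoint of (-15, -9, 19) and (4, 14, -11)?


Midpoint = ((-15+4)/2, (-9+14)/2, (19+-11)/2) = (-5.5, 2.5, 4)

(-5.5, 2.5, 4)


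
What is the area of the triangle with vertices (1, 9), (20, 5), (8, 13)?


Area = |x1(y2-y3) + x2(y3-y1) + x3(y1-y2)| / 2
= |1*(5-13) + 20*(13-9) + 8*(9-5)| / 2
= 52

52


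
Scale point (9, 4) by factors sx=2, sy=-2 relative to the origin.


Scaling: (x*sx, y*sy) = (9*2, 4*-2) = (18, -8)

(18, -8)


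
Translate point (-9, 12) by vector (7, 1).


Translation: (x+dx, y+dy) = (-9+7, 12+1) = (-2, 13)

(-2, 13)


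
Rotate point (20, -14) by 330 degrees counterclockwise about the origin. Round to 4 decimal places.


x' = 20*cos(330) - -14*sin(330) = 10.3205
y' = 20*sin(330) + -14*cos(330) = -22.1244

(10.3205, -22.1244)


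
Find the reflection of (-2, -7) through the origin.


Reflection through origin: (x, y) -> (-x, -y)
(-2, -7) -> (2, 7)

(2, 7)


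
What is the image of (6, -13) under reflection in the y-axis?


Reflection across y-axis: (x, y) -> (-x, y)
(6, -13) -> (-6, -13)

(-6, -13)


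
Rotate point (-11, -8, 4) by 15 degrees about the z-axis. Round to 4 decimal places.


x' = -11*cos(15) - -8*sin(15) = -8.5546
y' = -11*sin(15) + -8*cos(15) = -10.5744
z' = 4

(-8.5546, -10.5744, 4)


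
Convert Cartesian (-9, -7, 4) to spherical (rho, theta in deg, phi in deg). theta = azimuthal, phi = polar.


rho = sqrt((-9)^2 + (-7)^2 + 4^2) = 12.083
theta = atan2(-7, -9) = 217.875 deg
phi = acos(4/12.083) = 70.6679 deg

rho = 12.083, theta = 217.875 deg, phi = 70.6679 deg


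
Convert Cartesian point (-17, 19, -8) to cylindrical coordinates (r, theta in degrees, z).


r = sqrt((-17)^2 + 19^2) = 25.4951
theta = atan2(19, -17) = 131.8202 deg
z = -8

r = 25.4951, theta = 131.8202 deg, z = -8


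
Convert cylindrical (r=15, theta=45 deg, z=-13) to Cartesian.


x = 15 * cos(45) = 10.6066
y = 15 * sin(45) = 10.6066
z = -13

(10.6066, 10.6066, -13)


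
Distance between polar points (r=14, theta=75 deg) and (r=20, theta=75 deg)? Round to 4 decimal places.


d = sqrt(r1^2 + r2^2 - 2*r1*r2*cos(t2-t1))
d = sqrt(14^2 + 20^2 - 2*14*20*cos(75-75)) = 6

6


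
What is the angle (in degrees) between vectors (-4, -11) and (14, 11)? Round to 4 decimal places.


dot = -4*14 + -11*11 = -177
|u| = 11.7047, |v| = 17.8045
cos(angle) = -0.8493
angle = 148.1403 degrees

148.1403 degrees


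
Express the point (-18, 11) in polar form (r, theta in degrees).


r = sqrt((-18)^2 + 11^2) = 21.095
theta = atan2(11, -18) = 148.5704 degrees

r = 21.095, theta = 148.5704 degrees


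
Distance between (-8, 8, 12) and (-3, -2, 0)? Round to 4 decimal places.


d = sqrt((-3--8)^2 + (-2-8)^2 + (0-12)^2) = 16.4012

16.4012


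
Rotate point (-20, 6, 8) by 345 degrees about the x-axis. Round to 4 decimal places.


x' = -20
y' = 6*cos(345) - 8*sin(345) = 7.8661
z' = 6*sin(345) + 8*cos(345) = 6.1745

(-20, 7.8661, 6.1745)


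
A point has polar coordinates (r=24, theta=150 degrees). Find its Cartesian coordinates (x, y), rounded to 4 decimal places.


x = 24 * cos(150) = -20.7846
y = 24 * sin(150) = 12

(-20.7846, 12)


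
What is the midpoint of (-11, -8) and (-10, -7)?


Midpoint = ((-11+-10)/2, (-8+-7)/2) = (-10.5, -7.5)

(-10.5, -7.5)


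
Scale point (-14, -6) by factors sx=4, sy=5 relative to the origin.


Scaling: (x*sx, y*sy) = (-14*4, -6*5) = (-56, -30)

(-56, -30)


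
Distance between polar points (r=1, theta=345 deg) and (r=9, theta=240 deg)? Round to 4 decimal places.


d = sqrt(r1^2 + r2^2 - 2*r1*r2*cos(t2-t1))
d = sqrt(1^2 + 9^2 - 2*1*9*cos(240-345)) = 9.3091

9.3091


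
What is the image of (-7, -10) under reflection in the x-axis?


Reflection across x-axis: (x, y) -> (x, -y)
(-7, -10) -> (-7, 10)

(-7, 10)


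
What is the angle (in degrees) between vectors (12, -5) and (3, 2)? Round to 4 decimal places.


dot = 12*3 + -5*2 = 26
|u| = 13, |v| = 3.6056
cos(angle) = 0.5547
angle = 56.3099 degrees

56.3099 degrees


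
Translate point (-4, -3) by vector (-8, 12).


Translation: (x+dx, y+dy) = (-4+-8, -3+12) = (-12, 9)

(-12, 9)


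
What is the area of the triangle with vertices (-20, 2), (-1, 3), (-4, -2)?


Area = |x1(y2-y3) + x2(y3-y1) + x3(y1-y2)| / 2
= |-20*(3--2) + -1*(-2-2) + -4*(2-3)| / 2
= 46

46


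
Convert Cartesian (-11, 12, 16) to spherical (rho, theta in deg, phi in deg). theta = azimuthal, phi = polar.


rho = sqrt((-11)^2 + 12^2 + 16^2) = 22.8254
theta = atan2(12, -11) = 132.5104 deg
phi = acos(16/22.8254) = 45.4949 deg

rho = 22.8254, theta = 132.5104 deg, phi = 45.4949 deg


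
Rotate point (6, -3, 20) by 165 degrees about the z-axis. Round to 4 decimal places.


x' = 6*cos(165) - -3*sin(165) = -5.0191
y' = 6*sin(165) + -3*cos(165) = 4.4507
z' = 20

(-5.0191, 4.4507, 20)


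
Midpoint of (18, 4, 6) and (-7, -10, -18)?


Midpoint = ((18+-7)/2, (4+-10)/2, (6+-18)/2) = (5.5, -3, -6)

(5.5, -3, -6)


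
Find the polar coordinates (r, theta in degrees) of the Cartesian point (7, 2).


r = sqrt(7^2 + 2^2) = 7.2801
theta = atan2(2, 7) = 15.9454 degrees

r = 7.2801, theta = 15.9454 degrees


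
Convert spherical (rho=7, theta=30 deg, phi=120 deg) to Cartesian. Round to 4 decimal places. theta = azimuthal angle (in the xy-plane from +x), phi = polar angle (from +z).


x = 7 * sin(120) * cos(30) = 5.25
y = 7 * sin(120) * sin(30) = 3.0311
z = 7 * cos(120) = -3.5

(5.25, 3.0311, -3.5)


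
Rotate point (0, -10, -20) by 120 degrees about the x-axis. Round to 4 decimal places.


x' = 0
y' = -10*cos(120) - -20*sin(120) = 22.3205
z' = -10*sin(120) + -20*cos(120) = 1.3397

(0, 22.3205, 1.3397)


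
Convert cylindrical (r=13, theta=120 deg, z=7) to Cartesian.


x = 13 * cos(120) = -6.5
y = 13 * sin(120) = 11.2583
z = 7

(-6.5, 11.2583, 7)


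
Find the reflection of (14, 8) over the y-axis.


Reflection across y-axis: (x, y) -> (-x, y)
(14, 8) -> (-14, 8)

(-14, 8)


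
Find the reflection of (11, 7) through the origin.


Reflection through origin: (x, y) -> (-x, -y)
(11, 7) -> (-11, -7)

(-11, -7)


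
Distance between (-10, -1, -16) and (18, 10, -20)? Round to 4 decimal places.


d = sqrt((18--10)^2 + (10--1)^2 + (-20--16)^2) = 30.348

30.348


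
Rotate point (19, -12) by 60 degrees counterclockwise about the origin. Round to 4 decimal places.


x' = 19*cos(60) - -12*sin(60) = 19.8923
y' = 19*sin(60) + -12*cos(60) = 10.4545

(19.8923, 10.4545)


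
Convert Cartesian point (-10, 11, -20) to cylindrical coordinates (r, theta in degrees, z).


r = sqrt((-10)^2 + 11^2) = 14.8661
theta = atan2(11, -10) = 132.2737 deg
z = -20

r = 14.8661, theta = 132.2737 deg, z = -20


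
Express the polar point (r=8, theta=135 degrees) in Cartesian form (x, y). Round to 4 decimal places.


x = 8 * cos(135) = -5.6569
y = 8 * sin(135) = 5.6569

(-5.6569, 5.6569)


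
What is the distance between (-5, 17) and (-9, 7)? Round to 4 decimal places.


d = sqrt((-9--5)^2 + (7-17)^2) = 10.7703

10.7703


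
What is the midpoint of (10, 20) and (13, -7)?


Midpoint = ((10+13)/2, (20+-7)/2) = (11.5, 6.5)

(11.5, 6.5)


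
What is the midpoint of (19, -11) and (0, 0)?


Midpoint = ((19+0)/2, (-11+0)/2) = (9.5, -5.5)

(9.5, -5.5)


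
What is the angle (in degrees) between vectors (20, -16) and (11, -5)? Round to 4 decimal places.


dot = 20*11 + -16*-5 = 300
|u| = 25.6125, |v| = 12.083
cos(angle) = 0.9694
angle = 14.2159 degrees

14.2159 degrees


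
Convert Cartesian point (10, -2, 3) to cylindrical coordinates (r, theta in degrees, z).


r = sqrt(10^2 + (-2)^2) = 10.198
theta = atan2(-2, 10) = 348.6901 deg
z = 3

r = 10.198, theta = 348.6901 deg, z = 3


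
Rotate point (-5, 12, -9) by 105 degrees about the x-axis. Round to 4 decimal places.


x' = -5
y' = 12*cos(105) - -9*sin(105) = 5.5875
z' = 12*sin(105) + -9*cos(105) = 13.9205

(-5, 5.5875, 13.9205)


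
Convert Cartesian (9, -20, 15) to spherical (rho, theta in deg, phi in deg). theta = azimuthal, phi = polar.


rho = sqrt(9^2 + (-20)^2 + 15^2) = 26.5707
theta = atan2(-20, 9) = 294.2277 deg
phi = acos(15/26.5707) = 55.6302 deg

rho = 26.5707, theta = 294.2277 deg, phi = 55.6302 deg


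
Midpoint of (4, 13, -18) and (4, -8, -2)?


Midpoint = ((4+4)/2, (13+-8)/2, (-18+-2)/2) = (4, 2.5, -10)

(4, 2.5, -10)


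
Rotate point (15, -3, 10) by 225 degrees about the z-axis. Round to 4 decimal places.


x' = 15*cos(225) - -3*sin(225) = -12.7279
y' = 15*sin(225) + -3*cos(225) = -8.4853
z' = 10

(-12.7279, -8.4853, 10)


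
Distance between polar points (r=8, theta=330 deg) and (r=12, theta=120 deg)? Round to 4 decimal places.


d = sqrt(r1^2 + r2^2 - 2*r1*r2*cos(t2-t1))
d = sqrt(8^2 + 12^2 - 2*8*12*cos(120-330)) = 19.3462

19.3462


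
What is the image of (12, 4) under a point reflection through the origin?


Reflection through origin: (x, y) -> (-x, -y)
(12, 4) -> (-12, -4)

(-12, -4)


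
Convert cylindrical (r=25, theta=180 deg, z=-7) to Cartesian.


x = 25 * cos(180) = -25
y = 25 * sin(180) = 0
z = -7

(-25, 0, -7)


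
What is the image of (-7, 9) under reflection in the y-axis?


Reflection across y-axis: (x, y) -> (-x, y)
(-7, 9) -> (7, 9)

(7, 9)


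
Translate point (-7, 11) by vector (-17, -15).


Translation: (x+dx, y+dy) = (-7+-17, 11+-15) = (-24, -4)

(-24, -4)


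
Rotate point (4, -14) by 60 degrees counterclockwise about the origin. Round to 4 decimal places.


x' = 4*cos(60) - -14*sin(60) = 14.1244
y' = 4*sin(60) + -14*cos(60) = -3.5359

(14.1244, -3.5359)


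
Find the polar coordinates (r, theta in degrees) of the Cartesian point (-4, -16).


r = sqrt((-4)^2 + (-16)^2) = 16.4924
theta = atan2(-16, -4) = 255.9638 degrees

r = 16.4924, theta = 255.9638 degrees


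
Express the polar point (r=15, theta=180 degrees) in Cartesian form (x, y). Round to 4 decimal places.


x = 15 * cos(180) = -15
y = 15 * sin(180) = 0

(-15, 0)


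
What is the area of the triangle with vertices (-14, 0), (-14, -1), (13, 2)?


Area = |x1(y2-y3) + x2(y3-y1) + x3(y1-y2)| / 2
= |-14*(-1-2) + -14*(2-0) + 13*(0--1)| / 2
= 13.5

13.5


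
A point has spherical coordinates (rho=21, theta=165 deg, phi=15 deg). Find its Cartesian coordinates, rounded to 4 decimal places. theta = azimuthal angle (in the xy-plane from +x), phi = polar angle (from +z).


x = 21 * sin(15) * cos(165) = -5.25
y = 21 * sin(15) * sin(165) = 1.4067
z = 21 * cos(15) = 20.2844

(-5.25, 1.4067, 20.2844)


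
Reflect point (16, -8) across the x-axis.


Reflection across x-axis: (x, y) -> (x, -y)
(16, -8) -> (16, 8)

(16, 8)


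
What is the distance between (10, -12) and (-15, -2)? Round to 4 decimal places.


d = sqrt((-15-10)^2 + (-2--12)^2) = 26.9258

26.9258


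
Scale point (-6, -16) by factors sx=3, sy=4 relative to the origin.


Scaling: (x*sx, y*sy) = (-6*3, -16*4) = (-18, -64)

(-18, -64)


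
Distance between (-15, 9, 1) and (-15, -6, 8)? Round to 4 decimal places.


d = sqrt((-15--15)^2 + (-6-9)^2 + (8-1)^2) = 16.5529

16.5529


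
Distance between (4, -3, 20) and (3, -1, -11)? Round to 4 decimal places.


d = sqrt((3-4)^2 + (-1--3)^2 + (-11-20)^2) = 31.0805

31.0805


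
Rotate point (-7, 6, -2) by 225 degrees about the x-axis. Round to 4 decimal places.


x' = -7
y' = 6*cos(225) - -2*sin(225) = -5.6569
z' = 6*sin(225) + -2*cos(225) = -2.8284

(-7, -5.6569, -2.8284)


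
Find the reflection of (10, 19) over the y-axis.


Reflection across y-axis: (x, y) -> (-x, y)
(10, 19) -> (-10, 19)

(-10, 19)


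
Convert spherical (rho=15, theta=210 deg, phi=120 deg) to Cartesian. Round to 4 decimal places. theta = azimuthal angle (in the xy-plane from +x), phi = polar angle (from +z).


x = 15 * sin(120) * cos(210) = -11.25
y = 15 * sin(120) * sin(210) = -6.4952
z = 15 * cos(120) = -7.5

(-11.25, -6.4952, -7.5)


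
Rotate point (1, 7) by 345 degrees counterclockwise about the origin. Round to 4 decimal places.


x' = 1*cos(345) - 7*sin(345) = 2.7777
y' = 1*sin(345) + 7*cos(345) = 6.5027

(2.7777, 6.5027)


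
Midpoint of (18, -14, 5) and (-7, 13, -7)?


Midpoint = ((18+-7)/2, (-14+13)/2, (5+-7)/2) = (5.5, -0.5, -1)

(5.5, -0.5, -1)


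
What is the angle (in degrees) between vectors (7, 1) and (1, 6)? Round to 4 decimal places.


dot = 7*1 + 1*6 = 13
|u| = 7.0711, |v| = 6.0828
cos(angle) = 0.3022
angle = 72.4076 degrees

72.4076 degrees


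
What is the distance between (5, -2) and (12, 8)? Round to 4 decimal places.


d = sqrt((12-5)^2 + (8--2)^2) = 12.2066

12.2066


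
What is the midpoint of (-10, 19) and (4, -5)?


Midpoint = ((-10+4)/2, (19+-5)/2) = (-3, 7)

(-3, 7)


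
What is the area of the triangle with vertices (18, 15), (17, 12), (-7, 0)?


Area = |x1(y2-y3) + x2(y3-y1) + x3(y1-y2)| / 2
= |18*(12-0) + 17*(0-15) + -7*(15-12)| / 2
= 30

30


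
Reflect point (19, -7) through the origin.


Reflection through origin: (x, y) -> (-x, -y)
(19, -7) -> (-19, 7)

(-19, 7)


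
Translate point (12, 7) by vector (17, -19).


Translation: (x+dx, y+dy) = (12+17, 7+-19) = (29, -12)

(29, -12)


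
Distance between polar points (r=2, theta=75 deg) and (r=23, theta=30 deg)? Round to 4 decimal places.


d = sqrt(r1^2 + r2^2 - 2*r1*r2*cos(t2-t1))
d = sqrt(2^2 + 23^2 - 2*2*23*cos(30-75)) = 21.6321

21.6321


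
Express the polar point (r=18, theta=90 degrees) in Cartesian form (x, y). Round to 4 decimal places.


x = 18 * cos(90) = 0
y = 18 * sin(90) = 18

(0, 18)


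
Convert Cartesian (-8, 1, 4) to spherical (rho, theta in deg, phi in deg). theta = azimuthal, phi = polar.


rho = sqrt((-8)^2 + 1^2 + 4^2) = 9
theta = atan2(1, -8) = 172.875 deg
phi = acos(4/9) = 63.6122 deg

rho = 9, theta = 172.875 deg, phi = 63.6122 deg


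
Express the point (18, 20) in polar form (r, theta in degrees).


r = sqrt(18^2 + 20^2) = 26.9072
theta = atan2(20, 18) = 48.0128 degrees

r = 26.9072, theta = 48.0128 degrees


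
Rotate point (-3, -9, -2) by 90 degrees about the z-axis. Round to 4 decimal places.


x' = -3*cos(90) - -9*sin(90) = 9
y' = -3*sin(90) + -9*cos(90) = -3
z' = -2

(9, -3, -2)


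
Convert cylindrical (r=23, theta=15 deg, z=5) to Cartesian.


x = 23 * cos(15) = 22.2163
y = 23 * sin(15) = 5.9528
z = 5

(22.2163, 5.9528, 5)


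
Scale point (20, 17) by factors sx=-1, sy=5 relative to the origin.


Scaling: (x*sx, y*sy) = (20*-1, 17*5) = (-20, 85)

(-20, 85)


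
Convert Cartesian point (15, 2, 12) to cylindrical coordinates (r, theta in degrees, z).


r = sqrt(15^2 + 2^2) = 15.1327
theta = atan2(2, 15) = 7.5946 deg
z = 12

r = 15.1327, theta = 7.5946 deg, z = 12


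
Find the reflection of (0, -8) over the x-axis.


Reflection across x-axis: (x, y) -> (x, -y)
(0, -8) -> (0, 8)

(0, 8)


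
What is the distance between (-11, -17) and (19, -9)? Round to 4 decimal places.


d = sqrt((19--11)^2 + (-9--17)^2) = 31.0483

31.0483


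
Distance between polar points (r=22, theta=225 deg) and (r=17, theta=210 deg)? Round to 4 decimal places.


d = sqrt(r1^2 + r2^2 - 2*r1*r2*cos(t2-t1))
d = sqrt(22^2 + 17^2 - 2*22*17*cos(210-225)) = 7.1055

7.1055


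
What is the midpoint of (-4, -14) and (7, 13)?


Midpoint = ((-4+7)/2, (-14+13)/2) = (1.5, -0.5)

(1.5, -0.5)


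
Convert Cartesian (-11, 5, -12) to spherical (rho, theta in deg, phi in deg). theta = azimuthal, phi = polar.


rho = sqrt((-11)^2 + 5^2 + (-12)^2) = 17.0294
theta = atan2(5, -11) = 155.556 deg
phi = acos(-12/17.0294) = 134.8024 deg

rho = 17.0294, theta = 155.556 deg, phi = 134.8024 deg


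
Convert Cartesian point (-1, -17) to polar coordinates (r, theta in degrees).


r = sqrt((-1)^2 + (-17)^2) = 17.0294
theta = atan2(-17, -1) = 266.6335 degrees

r = 17.0294, theta = 266.6335 degrees


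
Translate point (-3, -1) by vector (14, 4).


Translation: (x+dx, y+dy) = (-3+14, -1+4) = (11, 3)

(11, 3)


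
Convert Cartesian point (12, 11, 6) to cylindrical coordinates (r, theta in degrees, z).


r = sqrt(12^2 + 11^2) = 16.2788
theta = atan2(11, 12) = 42.5104 deg
z = 6

r = 16.2788, theta = 42.5104 deg, z = 6


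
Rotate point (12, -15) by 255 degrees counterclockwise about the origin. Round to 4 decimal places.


x' = 12*cos(255) - -15*sin(255) = -17.5947
y' = 12*sin(255) + -15*cos(255) = -7.7088

(-17.5947, -7.7088)


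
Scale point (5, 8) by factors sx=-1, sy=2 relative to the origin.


Scaling: (x*sx, y*sy) = (5*-1, 8*2) = (-5, 16)

(-5, 16)


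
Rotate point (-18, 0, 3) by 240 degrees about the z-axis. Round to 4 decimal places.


x' = -18*cos(240) - 0*sin(240) = 9
y' = -18*sin(240) + 0*cos(240) = 15.5885
z' = 3

(9, 15.5885, 3)


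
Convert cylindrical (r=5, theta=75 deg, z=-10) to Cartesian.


x = 5 * cos(75) = 1.2941
y = 5 * sin(75) = 4.8296
z = -10

(1.2941, 4.8296, -10)


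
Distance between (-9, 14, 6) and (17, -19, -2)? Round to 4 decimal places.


d = sqrt((17--9)^2 + (-19-14)^2 + (-2-6)^2) = 42.7668

42.7668


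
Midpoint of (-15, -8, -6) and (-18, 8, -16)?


Midpoint = ((-15+-18)/2, (-8+8)/2, (-6+-16)/2) = (-16.5, 0, -11)

(-16.5, 0, -11)


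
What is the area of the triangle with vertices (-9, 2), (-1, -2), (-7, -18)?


Area = |x1(y2-y3) + x2(y3-y1) + x3(y1-y2)| / 2
= |-9*(-2--18) + -1*(-18-2) + -7*(2--2)| / 2
= 76

76


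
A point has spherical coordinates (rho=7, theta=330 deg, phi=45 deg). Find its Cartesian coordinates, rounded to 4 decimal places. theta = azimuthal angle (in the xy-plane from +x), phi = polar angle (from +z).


x = 7 * sin(45) * cos(330) = 4.2866
y = 7 * sin(45) * sin(330) = -2.4749
z = 7 * cos(45) = 4.9497

(4.2866, -2.4749, 4.9497)


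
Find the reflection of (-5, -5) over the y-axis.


Reflection across y-axis: (x, y) -> (-x, y)
(-5, -5) -> (5, -5)

(5, -5)


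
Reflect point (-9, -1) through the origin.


Reflection through origin: (x, y) -> (-x, -y)
(-9, -1) -> (9, 1)

(9, 1)


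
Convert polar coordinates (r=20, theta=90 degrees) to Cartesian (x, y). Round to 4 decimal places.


x = 20 * cos(90) = 0
y = 20 * sin(90) = 20

(0, 20)


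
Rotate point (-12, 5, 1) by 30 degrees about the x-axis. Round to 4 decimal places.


x' = -12
y' = 5*cos(30) - 1*sin(30) = 3.8301
z' = 5*sin(30) + 1*cos(30) = 3.366

(-12, 3.8301, 3.366)


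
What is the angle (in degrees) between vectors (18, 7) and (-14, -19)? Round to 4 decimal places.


dot = 18*-14 + 7*-19 = -385
|u| = 19.3132, |v| = 23.6008
cos(angle) = -0.8447
angle = 147.6349 degrees

147.6349 degrees


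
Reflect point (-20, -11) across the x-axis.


Reflection across x-axis: (x, y) -> (x, -y)
(-20, -11) -> (-20, 11)

(-20, 11)


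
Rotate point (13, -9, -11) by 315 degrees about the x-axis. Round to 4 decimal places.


x' = 13
y' = -9*cos(315) - -11*sin(315) = -14.1421
z' = -9*sin(315) + -11*cos(315) = -1.4142

(13, -14.1421, -1.4142)


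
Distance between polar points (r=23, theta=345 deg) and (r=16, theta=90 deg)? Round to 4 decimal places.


d = sqrt(r1^2 + r2^2 - 2*r1*r2*cos(t2-t1))
d = sqrt(23^2 + 16^2 - 2*23*16*cos(90-345)) = 31.2328

31.2328


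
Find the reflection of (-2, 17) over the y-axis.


Reflection across y-axis: (x, y) -> (-x, y)
(-2, 17) -> (2, 17)

(2, 17)


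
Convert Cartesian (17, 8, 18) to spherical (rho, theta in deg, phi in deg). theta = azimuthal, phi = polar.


rho = sqrt(17^2 + 8^2 + 18^2) = 26.0192
theta = atan2(8, 17) = 25.2011 deg
phi = acos(18/26.0192) = 46.2275 deg

rho = 26.0192, theta = 25.2011 deg, phi = 46.2275 deg


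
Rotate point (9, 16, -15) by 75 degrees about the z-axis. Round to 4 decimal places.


x' = 9*cos(75) - 16*sin(75) = -13.1254
y' = 9*sin(75) + 16*cos(75) = 12.8344
z' = -15

(-13.1254, 12.8344, -15)


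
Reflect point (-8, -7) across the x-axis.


Reflection across x-axis: (x, y) -> (x, -y)
(-8, -7) -> (-8, 7)

(-8, 7)


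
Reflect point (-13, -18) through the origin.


Reflection through origin: (x, y) -> (-x, -y)
(-13, -18) -> (13, 18)

(13, 18)


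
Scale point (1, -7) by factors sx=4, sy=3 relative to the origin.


Scaling: (x*sx, y*sy) = (1*4, -7*3) = (4, -21)

(4, -21)


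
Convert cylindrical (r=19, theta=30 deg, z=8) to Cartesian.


x = 19 * cos(30) = 16.4545
y = 19 * sin(30) = 9.5
z = 8

(16.4545, 9.5, 8)


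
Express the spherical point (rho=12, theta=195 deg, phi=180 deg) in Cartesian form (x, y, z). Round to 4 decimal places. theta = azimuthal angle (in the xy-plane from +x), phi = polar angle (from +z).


x = 12 * sin(180) * cos(195) = 0
y = 12 * sin(180) * sin(195) = 0
z = 12 * cos(180) = -12

(0, 0, -12)


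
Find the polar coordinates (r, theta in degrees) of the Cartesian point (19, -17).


r = sqrt(19^2 + (-17)^2) = 25.4951
theta = atan2(-17, 19) = 318.1798 degrees

r = 25.4951, theta = 318.1798 degrees


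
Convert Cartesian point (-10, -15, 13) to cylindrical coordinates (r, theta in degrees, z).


r = sqrt((-10)^2 + (-15)^2) = 18.0278
theta = atan2(-15, -10) = 236.3099 deg
z = 13

r = 18.0278, theta = 236.3099 deg, z = 13


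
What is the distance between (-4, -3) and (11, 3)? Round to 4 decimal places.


d = sqrt((11--4)^2 + (3--3)^2) = 16.1555

16.1555


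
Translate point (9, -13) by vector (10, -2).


Translation: (x+dx, y+dy) = (9+10, -13+-2) = (19, -15)

(19, -15)


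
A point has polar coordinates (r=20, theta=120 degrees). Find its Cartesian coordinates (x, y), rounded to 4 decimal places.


x = 20 * cos(120) = -10
y = 20 * sin(120) = 17.3205

(-10, 17.3205)


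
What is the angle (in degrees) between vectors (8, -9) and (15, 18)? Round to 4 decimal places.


dot = 8*15 + -9*18 = -42
|u| = 12.0416, |v| = 23.4307
cos(angle) = -0.1489
angle = 98.5609 degrees

98.5609 degrees


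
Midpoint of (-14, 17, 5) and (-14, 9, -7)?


Midpoint = ((-14+-14)/2, (17+9)/2, (5+-7)/2) = (-14, 13, -1)

(-14, 13, -1)


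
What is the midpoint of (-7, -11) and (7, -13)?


Midpoint = ((-7+7)/2, (-11+-13)/2) = (0, -12)

(0, -12)


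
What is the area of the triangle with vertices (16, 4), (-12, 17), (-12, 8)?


Area = |x1(y2-y3) + x2(y3-y1) + x3(y1-y2)| / 2
= |16*(17-8) + -12*(8-4) + -12*(4-17)| / 2
= 126

126


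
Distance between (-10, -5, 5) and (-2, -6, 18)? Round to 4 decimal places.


d = sqrt((-2--10)^2 + (-6--5)^2 + (18-5)^2) = 15.2971

15.2971


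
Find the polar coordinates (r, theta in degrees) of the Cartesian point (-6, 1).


r = sqrt((-6)^2 + 1^2) = 6.0828
theta = atan2(1, -6) = 170.5377 degrees

r = 6.0828, theta = 170.5377 degrees


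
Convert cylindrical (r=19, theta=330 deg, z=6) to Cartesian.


x = 19 * cos(330) = 16.4545
y = 19 * sin(330) = -9.5
z = 6

(16.4545, -9.5, 6)


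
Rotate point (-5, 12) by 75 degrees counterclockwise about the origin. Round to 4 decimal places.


x' = -5*cos(75) - 12*sin(75) = -12.8852
y' = -5*sin(75) + 12*cos(75) = -1.7238

(-12.8852, -1.7238)


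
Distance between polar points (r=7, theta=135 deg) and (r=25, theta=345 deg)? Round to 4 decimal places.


d = sqrt(r1^2 + r2^2 - 2*r1*r2*cos(t2-t1))
d = sqrt(7^2 + 25^2 - 2*7*25*cos(345-135)) = 31.2587

31.2587


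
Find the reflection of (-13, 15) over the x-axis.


Reflection across x-axis: (x, y) -> (x, -y)
(-13, 15) -> (-13, -15)

(-13, -15)


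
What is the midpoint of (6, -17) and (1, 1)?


Midpoint = ((6+1)/2, (-17+1)/2) = (3.5, -8)

(3.5, -8)


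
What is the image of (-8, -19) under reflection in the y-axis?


Reflection across y-axis: (x, y) -> (-x, y)
(-8, -19) -> (8, -19)

(8, -19)


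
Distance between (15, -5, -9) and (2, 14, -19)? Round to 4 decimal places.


d = sqrt((2-15)^2 + (14--5)^2 + (-19--9)^2) = 25.0998

25.0998


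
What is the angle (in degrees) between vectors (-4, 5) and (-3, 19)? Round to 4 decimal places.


dot = -4*-3 + 5*19 = 107
|u| = 6.4031, |v| = 19.2354
cos(angle) = 0.8687
angle = 29.6872 degrees

29.6872 degrees


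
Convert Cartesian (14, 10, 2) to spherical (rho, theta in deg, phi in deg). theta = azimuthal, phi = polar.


rho = sqrt(14^2 + 10^2 + 2^2) = 17.3205
theta = atan2(10, 14) = 35.5377 deg
phi = acos(2/17.3205) = 83.3693 deg

rho = 17.3205, theta = 35.5377 deg, phi = 83.3693 deg


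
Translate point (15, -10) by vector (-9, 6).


Translation: (x+dx, y+dy) = (15+-9, -10+6) = (6, -4)

(6, -4)


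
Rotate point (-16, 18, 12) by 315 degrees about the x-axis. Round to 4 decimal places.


x' = -16
y' = 18*cos(315) - 12*sin(315) = 21.2132
z' = 18*sin(315) + 12*cos(315) = -4.2426

(-16, 21.2132, -4.2426)


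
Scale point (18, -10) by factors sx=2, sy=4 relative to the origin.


Scaling: (x*sx, y*sy) = (18*2, -10*4) = (36, -40)

(36, -40)


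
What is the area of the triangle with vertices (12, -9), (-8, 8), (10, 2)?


Area = |x1(y2-y3) + x2(y3-y1) + x3(y1-y2)| / 2
= |12*(8-2) + -8*(2--9) + 10*(-9-8)| / 2
= 93

93


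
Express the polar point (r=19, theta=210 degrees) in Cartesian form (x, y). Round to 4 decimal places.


x = 19 * cos(210) = -16.4545
y = 19 * sin(210) = -9.5

(-16.4545, -9.5)


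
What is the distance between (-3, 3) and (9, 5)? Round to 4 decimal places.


d = sqrt((9--3)^2 + (5-3)^2) = 12.1655

12.1655


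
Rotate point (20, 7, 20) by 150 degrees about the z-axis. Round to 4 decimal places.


x' = 20*cos(150) - 7*sin(150) = -20.8205
y' = 20*sin(150) + 7*cos(150) = 3.9378
z' = 20

(-20.8205, 3.9378, 20)


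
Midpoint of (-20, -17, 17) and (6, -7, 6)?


Midpoint = ((-20+6)/2, (-17+-7)/2, (17+6)/2) = (-7, -12, 11.5)

(-7, -12, 11.5)


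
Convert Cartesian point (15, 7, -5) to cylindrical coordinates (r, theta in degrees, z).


r = sqrt(15^2 + 7^2) = 16.5529
theta = atan2(7, 15) = 25.0169 deg
z = -5

r = 16.5529, theta = 25.0169 deg, z = -5


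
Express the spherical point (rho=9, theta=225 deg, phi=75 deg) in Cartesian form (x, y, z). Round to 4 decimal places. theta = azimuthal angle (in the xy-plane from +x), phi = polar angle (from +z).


x = 9 * sin(75) * cos(225) = -6.1471
y = 9 * sin(75) * sin(225) = -6.1471
z = 9 * cos(75) = 2.3294

(-6.1471, -6.1471, 2.3294)


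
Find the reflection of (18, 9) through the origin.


Reflection through origin: (x, y) -> (-x, -y)
(18, 9) -> (-18, -9)

(-18, -9)


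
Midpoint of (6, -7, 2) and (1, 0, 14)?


Midpoint = ((6+1)/2, (-7+0)/2, (2+14)/2) = (3.5, -3.5, 8)

(3.5, -3.5, 8)


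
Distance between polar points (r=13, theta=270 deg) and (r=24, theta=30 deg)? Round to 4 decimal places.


d = sqrt(r1^2 + r2^2 - 2*r1*r2*cos(t2-t1))
d = sqrt(13^2 + 24^2 - 2*13*24*cos(30-270)) = 32.5115

32.5115


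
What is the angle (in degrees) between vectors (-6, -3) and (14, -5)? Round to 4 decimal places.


dot = -6*14 + -3*-5 = -69
|u| = 6.7082, |v| = 14.8661
cos(angle) = -0.6919
angle = 133.7811 degrees

133.7811 degrees


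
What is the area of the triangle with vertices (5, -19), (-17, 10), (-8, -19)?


Area = |x1(y2-y3) + x2(y3-y1) + x3(y1-y2)| / 2
= |5*(10--19) + -17*(-19--19) + -8*(-19-10)| / 2
= 188.5

188.5


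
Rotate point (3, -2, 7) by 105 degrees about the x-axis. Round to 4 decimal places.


x' = 3
y' = -2*cos(105) - 7*sin(105) = -6.2438
z' = -2*sin(105) + 7*cos(105) = -3.7436

(3, -6.2438, -3.7436)


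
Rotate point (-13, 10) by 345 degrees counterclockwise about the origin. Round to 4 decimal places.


x' = -13*cos(345) - 10*sin(345) = -9.9688
y' = -13*sin(345) + 10*cos(345) = 13.0239

(-9.9688, 13.0239)


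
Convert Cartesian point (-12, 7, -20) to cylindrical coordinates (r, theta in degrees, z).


r = sqrt((-12)^2 + 7^2) = 13.8924
theta = atan2(7, -12) = 149.7436 deg
z = -20

r = 13.8924, theta = 149.7436 deg, z = -20


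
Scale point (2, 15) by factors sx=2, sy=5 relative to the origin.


Scaling: (x*sx, y*sy) = (2*2, 15*5) = (4, 75)

(4, 75)


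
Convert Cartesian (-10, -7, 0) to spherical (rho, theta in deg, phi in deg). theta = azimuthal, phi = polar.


rho = sqrt((-10)^2 + (-7)^2 + 0^2) = 12.2066
theta = atan2(-7, -10) = 214.992 deg
phi = acos(0/12.2066) = 90 deg

rho = 12.2066, theta = 214.992 deg, phi = 90 deg


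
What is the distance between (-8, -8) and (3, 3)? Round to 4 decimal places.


d = sqrt((3--8)^2 + (3--8)^2) = 15.5563

15.5563


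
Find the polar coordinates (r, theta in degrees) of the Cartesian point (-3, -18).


r = sqrt((-3)^2 + (-18)^2) = 18.2483
theta = atan2(-18, -3) = 260.5377 degrees

r = 18.2483, theta = 260.5377 degrees


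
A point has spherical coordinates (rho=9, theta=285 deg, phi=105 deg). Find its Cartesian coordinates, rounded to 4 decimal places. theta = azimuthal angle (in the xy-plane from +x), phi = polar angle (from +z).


x = 9 * sin(105) * cos(285) = 2.25
y = 9 * sin(105) * sin(285) = -8.3971
z = 9 * cos(105) = -2.3294

(2.25, -8.3971, -2.3294)


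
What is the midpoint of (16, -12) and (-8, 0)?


Midpoint = ((16+-8)/2, (-12+0)/2) = (4, -6)

(4, -6)


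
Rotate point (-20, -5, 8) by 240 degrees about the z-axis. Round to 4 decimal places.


x' = -20*cos(240) - -5*sin(240) = 5.6699
y' = -20*sin(240) + -5*cos(240) = 19.8205
z' = 8

(5.6699, 19.8205, 8)


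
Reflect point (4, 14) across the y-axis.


Reflection across y-axis: (x, y) -> (-x, y)
(4, 14) -> (-4, 14)

(-4, 14)
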